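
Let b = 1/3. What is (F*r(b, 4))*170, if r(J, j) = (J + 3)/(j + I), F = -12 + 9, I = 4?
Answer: -425/2 ≈ -212.50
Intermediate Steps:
b = 1/3 ≈ 0.33333
F = -3
r(J, j) = (3 + J)/(4 + j) (r(J, j) = (J + 3)/(j + 4) = (3 + J)/(4 + j))
(F*r(b, 4))*170 = -3*(3 + 1/3)/(4 + 4)*170 = -3*10/(8*3)*170 = -3*5/12*170 = -5/4*170 = -425/2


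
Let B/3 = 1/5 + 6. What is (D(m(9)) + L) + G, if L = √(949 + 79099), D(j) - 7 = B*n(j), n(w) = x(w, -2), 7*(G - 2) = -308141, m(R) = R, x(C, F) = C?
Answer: -1534531/35 + 4*√5003 ≈ -43561.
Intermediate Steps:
G = -308127/7 (G = 2 + (⅐)*(-308141) = 2 - 308141/7 = -308127/7 ≈ -44018.)
n(w) = w
B = 93/5 (B = 3*(1/5 + 6) = 3*(⅕ + 6) = 3*(31/5) = 93/5 ≈ 18.600)
D(j) = 7 + 93*j/5
L = 4*√5003 (L = √80048 = 4*√5003 ≈ 282.93)
(D(m(9)) + L) + G = ((7 + (93/5)*9) + 4*√5003) - 308127/7 = ((7 + 837/5) + 4*√5003) - 308127/7 = (872/5 + 4*√5003) - 308127/7 = -1534531/35 + 4*√5003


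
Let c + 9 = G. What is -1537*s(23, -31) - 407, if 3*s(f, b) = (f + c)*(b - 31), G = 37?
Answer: 1619591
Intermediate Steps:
c = 28 (c = -9 + 37 = 28)
s(f, b) = (-31 + b)*(28 + f)/3 (s(f, b) = ((f + 28)*(b - 31))/3 = ((28 + f)*(-31 + b))/3 = ((-31 + b)*(28 + f))/3 = (-31 + b)*(28 + f)/3)
-1537*s(23, -31) - 407 = -1537*(-868/3 - 31/3*23 + (28/3)*(-31) + (1/3)*(-31)*23) - 407 = -1537*(-868/3 - 713/3 - 868/3 - 713/3) - 407 = -1537*(-1054) - 407 = 1619998 - 407 = 1619591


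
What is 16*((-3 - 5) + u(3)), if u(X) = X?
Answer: -80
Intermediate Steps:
16*((-3 - 5) + u(3)) = 16*((-3 - 5) + 3) = 16*(-8 + 3) = 16*(-5) = -80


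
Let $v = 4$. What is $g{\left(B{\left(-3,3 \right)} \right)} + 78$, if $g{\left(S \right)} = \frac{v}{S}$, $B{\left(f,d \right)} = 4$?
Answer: $79$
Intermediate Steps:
$g{\left(S \right)} = \frac{4}{S}$
$g{\left(B{\left(-3,3 \right)} \right)} + 78 = \frac{4}{4} + 78 = 4 \cdot \frac{1}{4} + 78 = 1 + 78 = 79$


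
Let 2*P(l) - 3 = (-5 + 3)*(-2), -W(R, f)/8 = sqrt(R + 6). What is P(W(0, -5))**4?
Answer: 2401/16 ≈ 150.06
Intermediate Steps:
W(R, f) = -8*sqrt(6 + R) (W(R, f) = -8*sqrt(R + 6) = -8*sqrt(6 + R))
P(l) = 7/2 (P(l) = 3/2 + ((-5 + 3)*(-2))/2 = 3/2 + (-2*(-2))/2 = 3/2 + (1/2)*4 = 3/2 + 2 = 7/2)
P(W(0, -5))**4 = (7/2)**4 = 2401/16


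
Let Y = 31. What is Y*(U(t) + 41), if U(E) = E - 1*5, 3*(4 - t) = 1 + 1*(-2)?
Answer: 3751/3 ≈ 1250.3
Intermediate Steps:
t = 13/3 (t = 4 - (1 + 1*(-2))/3 = 4 - (1 - 2)/3 = 4 - ⅓*(-1) = 4 + ⅓ = 13/3 ≈ 4.3333)
U(E) = -5 + E (U(E) = E - 5 = -5 + E)
Y*(U(t) + 41) = 31*((-5 + 13/3) + 41) = 31*(-⅔ + 41) = 31*(121/3) = 3751/3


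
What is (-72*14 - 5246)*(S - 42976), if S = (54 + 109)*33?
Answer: 235131638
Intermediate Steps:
S = 5379 (S = 163*33 = 5379)
(-72*14 - 5246)*(S - 42976) = (-72*14 - 5246)*(5379 - 42976) = (-1008 - 5246)*(-37597) = -6254*(-37597) = 235131638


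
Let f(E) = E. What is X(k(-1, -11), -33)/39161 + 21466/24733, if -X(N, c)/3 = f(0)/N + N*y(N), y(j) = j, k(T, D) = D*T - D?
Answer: 804717710/968569013 ≈ 0.83083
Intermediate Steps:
k(T, D) = -D + D*T
X(N, c) = -3*N² (X(N, c) = -3*(0/N + N*N) = -3*(0 + N²) = -3*N²)
X(k(-1, -11), -33)/39161 + 21466/24733 = -3*121*(-1 - 1)²/39161 + 21466/24733 = -3*(-11*(-2))²*(1/39161) + 21466*(1/24733) = -3*22²*(1/39161) + 21466/24733 = -3*484*(1/39161) + 21466/24733 = -1452*1/39161 + 21466/24733 = -1452/39161 + 21466/24733 = 804717710/968569013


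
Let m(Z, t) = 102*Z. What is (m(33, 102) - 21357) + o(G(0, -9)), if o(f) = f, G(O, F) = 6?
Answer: -17985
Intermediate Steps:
(m(33, 102) - 21357) + o(G(0, -9)) = (102*33 - 21357) + 6 = (3366 - 21357) + 6 = -17991 + 6 = -17985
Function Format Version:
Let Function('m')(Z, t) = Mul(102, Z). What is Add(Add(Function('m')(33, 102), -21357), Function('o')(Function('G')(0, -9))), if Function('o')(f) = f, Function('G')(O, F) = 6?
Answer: -17985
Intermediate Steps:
Add(Add(Function('m')(33, 102), -21357), Function('o')(Function('G')(0, -9))) = Add(Add(Mul(102, 33), -21357), 6) = Add(Add(3366, -21357), 6) = Add(-17991, 6) = -17985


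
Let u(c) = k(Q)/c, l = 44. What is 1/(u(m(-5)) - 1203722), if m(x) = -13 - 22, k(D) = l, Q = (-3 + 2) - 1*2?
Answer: -35/42130314 ≈ -8.3076e-7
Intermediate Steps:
Q = -3 (Q = -1 - 2 = -3)
k(D) = 44
m(x) = -35
u(c) = 44/c
1/(u(m(-5)) - 1203722) = 1/(44/(-35) - 1203722) = 1/(44*(-1/35) - 1203722) = 1/(-44/35 - 1203722) = 1/(-42130314/35) = -35/42130314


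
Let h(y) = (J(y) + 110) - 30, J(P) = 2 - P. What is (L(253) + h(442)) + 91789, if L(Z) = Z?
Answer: 91682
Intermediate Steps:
h(y) = 82 - y (h(y) = ((2 - y) + 110) - 30 = (112 - y) - 30 = 82 - y)
(L(253) + h(442)) + 91789 = (253 + (82 - 1*442)) + 91789 = (253 + (82 - 442)) + 91789 = (253 - 360) + 91789 = -107 + 91789 = 91682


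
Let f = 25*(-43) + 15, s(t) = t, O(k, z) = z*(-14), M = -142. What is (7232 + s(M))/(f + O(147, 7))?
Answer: -3545/579 ≈ -6.1226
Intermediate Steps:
O(k, z) = -14*z
f = -1060 (f = -1075 + 15 = -1060)
(7232 + s(M))/(f + O(147, 7)) = (7232 - 142)/(-1060 - 14*7) = 7090/(-1060 - 98) = 7090/(-1158) = 7090*(-1/1158) = -3545/579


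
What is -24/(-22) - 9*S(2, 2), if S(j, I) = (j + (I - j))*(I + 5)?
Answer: -1374/11 ≈ -124.91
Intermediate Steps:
S(j, I) = I*(5 + I)
-24/(-22) - 9*S(2, 2) = -24/(-22) - 18*(5 + 2) = -24*(-1/22) - 18*7 = 12/11 - 9*14 = 12/11 - 126 = -1374/11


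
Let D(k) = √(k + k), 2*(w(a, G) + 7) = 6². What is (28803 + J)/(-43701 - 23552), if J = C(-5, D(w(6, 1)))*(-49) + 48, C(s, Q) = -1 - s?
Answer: -28655/67253 ≈ -0.42608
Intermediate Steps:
w(a, G) = 11 (w(a, G) = -7 + (½)*6² = -7 + (½)*36 = -7 + 18 = 11)
D(k) = √2*√k (D(k) = √(2*k) = √2*√k)
J = -148 (J = (-1 - 1*(-5))*(-49) + 48 = (-1 + 5)*(-49) + 48 = 4*(-49) + 48 = -196 + 48 = -148)
(28803 + J)/(-43701 - 23552) = (28803 - 148)/(-43701 - 23552) = 28655/(-67253) = 28655*(-1/67253) = -28655/67253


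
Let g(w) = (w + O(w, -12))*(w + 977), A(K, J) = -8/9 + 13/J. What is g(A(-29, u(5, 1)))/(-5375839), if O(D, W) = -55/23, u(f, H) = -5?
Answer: 266615488/250379701425 ≈ 0.0010648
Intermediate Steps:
A(K, J) = -8/9 + 13/J (A(K, J) = -8*1/9 + 13/J = -8/9 + 13/J)
O(D, W) = -55/23 (O(D, W) = -55*1/23 = -55/23)
g(w) = (977 + w)*(-55/23 + w) (g(w) = (w - 55/23)*(w + 977) = (-55/23 + w)*(977 + w) = (977 + w)*(-55/23 + w))
g(A(-29, u(5, 1)))/(-5375839) = (-53735/23 + (-8/9 + 13/(-5))**2 + 22416*(-8/9 + 13/(-5))/23)/(-5375839) = (-53735/23 + (-8/9 + 13*(-1/5))**2 + 22416*(-8/9 + 13*(-1/5))/23)*(-1/5375839) = (-53735/23 + (-8/9 - 13/5)**2 + 22416*(-8/9 - 13/5)/23)*(-1/5375839) = (-53735/23 + (-157/45)**2 + (22416/23)*(-157/45))*(-1/5375839) = (-53735/23 + 24649/2025 - 1173104/345)*(-1/5375839) = -266615488/46575*(-1/5375839) = 266615488/250379701425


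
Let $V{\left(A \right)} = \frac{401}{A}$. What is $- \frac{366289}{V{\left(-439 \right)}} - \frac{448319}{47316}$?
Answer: $\frac{7608274236317}{18973716} \approx 4.0099 \cdot 10^{5}$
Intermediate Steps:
$- \frac{366289}{V{\left(-439 \right)}} - \frac{448319}{47316} = - \frac{366289}{401 \frac{1}{-439}} - \frac{448319}{47316} = - \frac{366289}{401 \left(- \frac{1}{439}\right)} - \frac{448319}{47316} = - \frac{366289}{- \frac{401}{439}} - \frac{448319}{47316} = \left(-366289\right) \left(- \frac{439}{401}\right) - \frac{448319}{47316} = \frac{160800871}{401} - \frac{448319}{47316} = \frac{7608274236317}{18973716}$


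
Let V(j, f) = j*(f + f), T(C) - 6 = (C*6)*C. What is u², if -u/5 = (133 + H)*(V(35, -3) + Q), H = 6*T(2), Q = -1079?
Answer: 4069438771225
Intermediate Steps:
T(C) = 6 + 6*C² (T(C) = 6 + (C*6)*C = 6 + (6*C)*C = 6 + 6*C²)
V(j, f) = 2*f*j (V(j, f) = j*(2*f) = 2*f*j)
H = 180 (H = 6*(6 + 6*2²) = 6*(6 + 6*4) = 6*(6 + 24) = 6*30 = 180)
u = 2017285 (u = -5*(133 + 180)*(2*(-3)*35 - 1079) = -1565*(-210 - 1079) = -1565*(-1289) = -5*(-403457) = 2017285)
u² = 2017285² = 4069438771225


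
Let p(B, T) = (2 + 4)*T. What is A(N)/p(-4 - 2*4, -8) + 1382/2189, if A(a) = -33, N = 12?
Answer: 46191/35024 ≈ 1.3188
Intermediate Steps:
p(B, T) = 6*T
A(N)/p(-4 - 2*4, -8) + 1382/2189 = -33/(6*(-8)) + 1382/2189 = -33/(-48) + 1382*(1/2189) = -33*(-1/48) + 1382/2189 = 11/16 + 1382/2189 = 46191/35024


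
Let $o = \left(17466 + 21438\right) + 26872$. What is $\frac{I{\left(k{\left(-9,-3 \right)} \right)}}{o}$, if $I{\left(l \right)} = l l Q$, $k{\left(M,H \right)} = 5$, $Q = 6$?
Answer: $\frac{75}{32888} \approx 0.0022805$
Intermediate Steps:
$o = 65776$ ($o = 38904 + 26872 = 65776$)
$I{\left(l \right)} = 6 l^{2}$ ($I{\left(l \right)} = l l 6 = l^{2} \cdot 6 = 6 l^{2}$)
$\frac{I{\left(k{\left(-9,-3 \right)} \right)}}{o} = \frac{6 \cdot 5^{2}}{65776} = 6 \cdot 25 \cdot \frac{1}{65776} = 150 \cdot \frac{1}{65776} = \frac{75}{32888}$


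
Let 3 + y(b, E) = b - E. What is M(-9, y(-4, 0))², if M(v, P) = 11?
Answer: 121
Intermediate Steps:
y(b, E) = -3 + b - E (y(b, E) = -3 + (b - E) = -3 + b - E)
M(-9, y(-4, 0))² = 11² = 121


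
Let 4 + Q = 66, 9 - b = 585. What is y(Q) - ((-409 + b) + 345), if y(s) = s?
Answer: 702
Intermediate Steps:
b = -576 (b = 9 - 1*585 = 9 - 585 = -576)
Q = 62 (Q = -4 + 66 = 62)
y(Q) - ((-409 + b) + 345) = 62 - ((-409 - 576) + 345) = 62 - (-985 + 345) = 62 - 1*(-640) = 62 + 640 = 702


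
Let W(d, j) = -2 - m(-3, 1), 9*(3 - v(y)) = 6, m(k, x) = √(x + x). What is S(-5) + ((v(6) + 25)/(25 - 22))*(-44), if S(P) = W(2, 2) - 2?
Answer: -3644/9 - √2 ≈ -406.30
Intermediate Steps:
m(k, x) = √2*√x (m(k, x) = √(2*x) = √2*√x)
v(y) = 7/3 (v(y) = 3 - ⅑*6 = 3 - ⅔ = 7/3)
W(d, j) = -2 - √2 (W(d, j) = -2 - √2*√1 = -2 - √2)
S(P) = -4 - √2 (S(P) = (-2 - √2) - 2 = -4 - √2)
S(-5) + ((v(6) + 25)/(25 - 22))*(-44) = (-4 - √2) + ((7/3 + 25)/(25 - 22))*(-44) = (-4 - √2) + ((82/3)/3)*(-44) = (-4 - √2) + ((82/3)*(⅓))*(-44) = (-4 - √2) + (82/9)*(-44) = (-4 - √2) - 3608/9 = -3644/9 - √2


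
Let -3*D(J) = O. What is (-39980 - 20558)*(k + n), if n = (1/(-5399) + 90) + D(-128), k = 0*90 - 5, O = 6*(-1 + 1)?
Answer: -27781735732/5399 ≈ -5.1457e+6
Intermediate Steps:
O = 0 (O = 6*0 = 0)
D(J) = 0 (D(J) = -⅓*0 = 0)
k = -5 (k = 0 - 5 = -5)
n = 485909/5399 (n = (1/(-5399) + 90) + 0 = (-1/5399 + 90) + 0 = 485909/5399 + 0 = 485909/5399 ≈ 90.000)
(-39980 - 20558)*(k + n) = (-39980 - 20558)*(-5 + 485909/5399) = -60538*458914/5399 = -27781735732/5399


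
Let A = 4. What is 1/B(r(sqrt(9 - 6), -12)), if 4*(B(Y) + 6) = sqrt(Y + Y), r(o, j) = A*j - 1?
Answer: -48/337 - 14*I*sqrt(2)/337 ≈ -0.14243 - 0.058751*I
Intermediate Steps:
r(o, j) = -1 + 4*j (r(o, j) = 4*j - 1 = -1 + 4*j)
B(Y) = -6 + sqrt(2)*sqrt(Y)/4 (B(Y) = -6 + sqrt(Y + Y)/4 = -6 + sqrt(2*Y)/4 = -6 + (sqrt(2)*sqrt(Y))/4 = -6 + sqrt(2)*sqrt(Y)/4)
1/B(r(sqrt(9 - 6), -12)) = 1/(-6 + sqrt(2)*sqrt(-1 + 4*(-12))/4) = 1/(-6 + sqrt(2)*sqrt(-1 - 48)/4) = 1/(-6 + sqrt(2)*sqrt(-49)/4) = 1/(-6 + sqrt(2)*(7*I)/4) = 1/(-6 + 7*I*sqrt(2)/4)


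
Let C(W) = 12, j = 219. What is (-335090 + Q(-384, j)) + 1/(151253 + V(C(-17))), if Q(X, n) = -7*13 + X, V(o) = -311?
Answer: -50650852229/150942 ≈ -3.3557e+5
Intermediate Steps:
Q(X, n) = -91 + X
(-335090 + Q(-384, j)) + 1/(151253 + V(C(-17))) = (-335090 + (-91 - 384)) + 1/(151253 - 311) = (-335090 - 475) + 1/150942 = -335565 + 1/150942 = -50650852229/150942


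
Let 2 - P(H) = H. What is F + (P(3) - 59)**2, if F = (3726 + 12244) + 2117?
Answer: 21687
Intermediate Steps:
P(H) = 2 - H
F = 18087 (F = 15970 + 2117 = 18087)
F + (P(3) - 59)**2 = 18087 + ((2 - 1*3) - 59)**2 = 18087 + ((2 - 3) - 59)**2 = 18087 + (-1 - 59)**2 = 18087 + (-60)**2 = 18087 + 3600 = 21687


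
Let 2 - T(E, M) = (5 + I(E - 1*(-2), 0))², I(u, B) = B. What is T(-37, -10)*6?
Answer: -138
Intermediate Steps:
T(E, M) = -23 (T(E, M) = 2 - (5 + 0)² = 2 - 1*5² = 2 - 1*25 = 2 - 25 = -23)
T(-37, -10)*6 = -23*6 = -138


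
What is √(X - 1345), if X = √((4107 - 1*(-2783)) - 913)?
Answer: √(-1345 + √5977) ≈ 35.605*I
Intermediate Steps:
X = √5977 (X = √((4107 + 2783) - 913) = √(6890 - 913) = √5977 ≈ 77.311)
√(X - 1345) = √(√5977 - 1345) = √(-1345 + √5977)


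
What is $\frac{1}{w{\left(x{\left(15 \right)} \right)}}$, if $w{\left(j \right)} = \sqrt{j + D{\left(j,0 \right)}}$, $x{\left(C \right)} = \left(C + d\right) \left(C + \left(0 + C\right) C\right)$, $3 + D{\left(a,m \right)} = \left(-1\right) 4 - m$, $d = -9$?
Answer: $\frac{\sqrt{1433}}{1433} \approx 0.026417$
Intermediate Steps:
$D{\left(a,m \right)} = -7 - m$ ($D{\left(a,m \right)} = -3 - \left(4 + m\right) = -7 - m$)
$x{\left(C \right)} = \left(-9 + C\right) \left(C + C^{2}\right)$ ($x{\left(C \right)} = \left(C - 9\right) \left(C + \left(0 + C\right) C\right) = \left(-9 + C\right) \left(C + C C\right) = \left(-9 + C\right) \left(C + C^{2}\right)$)
$w{\left(j \right)} = \sqrt{-7 + j}$ ($w{\left(j \right)} = \sqrt{j - 7} = \sqrt{-7 + j}$)
$\frac{1}{w{\left(x{\left(15 \right)} \right)}} = \frac{1}{\sqrt{-7 + 15 \left(-9 + 15^{2} - 120\right)}} = \frac{1}{\sqrt{-7 + 15 \left(-9 + 225 - 120\right)}} = \frac{1}{\sqrt{-7 + 15 \cdot 96}} = \frac{1}{\sqrt{-7 + 1440}} = \frac{1}{\sqrt{1433}} = \frac{\sqrt{1433}}{1433}$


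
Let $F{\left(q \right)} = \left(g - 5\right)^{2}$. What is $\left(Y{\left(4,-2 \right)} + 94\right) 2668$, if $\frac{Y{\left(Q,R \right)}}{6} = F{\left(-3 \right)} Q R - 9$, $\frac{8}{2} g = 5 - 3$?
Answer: $-2486576$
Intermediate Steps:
$g = \frac{1}{2}$ ($g = \frac{5 - 3}{4} = \frac{1}{4} \cdot 2 = \frac{1}{2} \approx 0.5$)
$F{\left(q \right)} = \frac{81}{4}$ ($F{\left(q \right)} = \left(\frac{1}{2} - 5\right)^{2} = \left(- \frac{9}{2}\right)^{2} = \frac{81}{4}$)
$Y{\left(Q,R \right)} = -54 + \frac{243 Q R}{2}$ ($Y{\left(Q,R \right)} = 6 \left(\frac{81 Q}{4} R - 9\right) = 6 \left(\frac{81 Q R}{4} - 9\right) = 6 \left(-9 + \frac{81 Q R}{4}\right) = -54 + \frac{243 Q R}{2}$)
$\left(Y{\left(4,-2 \right)} + 94\right) 2668 = \left(\left(-54 + \frac{243}{2} \cdot 4 \left(-2\right)\right) + 94\right) 2668 = \left(\left(-54 - 972\right) + 94\right) 2668 = \left(-1026 + 94\right) 2668 = \left(-932\right) 2668 = -2486576$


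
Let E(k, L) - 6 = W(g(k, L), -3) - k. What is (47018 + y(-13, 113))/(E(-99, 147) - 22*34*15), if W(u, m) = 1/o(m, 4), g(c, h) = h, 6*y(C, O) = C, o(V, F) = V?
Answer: -282095/66692 ≈ -4.2298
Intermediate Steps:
y(C, O) = C/6
W(u, m) = 1/m
E(k, L) = 17/3 - k (E(k, L) = 6 + (1/(-3) - k) = 6 + (-⅓ - k) = 17/3 - k)
(47018 + y(-13, 113))/(E(-99, 147) - 22*34*15) = (47018 + (⅙)*(-13))/((17/3 - 1*(-99)) - 22*34*15) = (47018 - 13/6)/((17/3 + 99) - 748*15) = 282095/(6*(314/3 - 11220)) = 282095/(6*(-33346/3)) = (282095/6)*(-3/33346) = -282095/66692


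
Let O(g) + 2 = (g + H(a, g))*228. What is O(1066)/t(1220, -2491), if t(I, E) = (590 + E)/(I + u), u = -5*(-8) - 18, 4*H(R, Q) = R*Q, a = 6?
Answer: -754661556/1901 ≈ -3.9698e+5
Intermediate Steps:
H(R, Q) = Q*R/4 (H(R, Q) = (R*Q)/4 = (Q*R)/4 = Q*R/4)
u = 22 (u = 40 - 18 = 22)
t(I, E) = (590 + E)/(22 + I) (t(I, E) = (590 + E)/(I + 22) = (590 + E)/(22 + I))
O(g) = -2 + 570*g (O(g) = -2 + (g + (1/4)*g*6)*228 = -2 + (g + 3*g/2)*228 = -2 + (5*g/2)*228 = -2 + 570*g)
O(1066)/t(1220, -2491) = (-2 + 570*1066)/(((590 - 2491)/(22 + 1220))) = (-2 + 607620)/((-1901/1242)) = 607618/(((1/1242)*(-1901))) = 607618/(-1901/1242) = 607618*(-1242/1901) = -754661556/1901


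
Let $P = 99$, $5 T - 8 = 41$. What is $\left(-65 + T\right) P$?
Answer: $- \frac{27324}{5} \approx -5464.8$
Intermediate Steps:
$T = \frac{49}{5}$ ($T = \frac{8}{5} + \frac{1}{5} \cdot 41 = \frac{8}{5} + \frac{41}{5} = \frac{49}{5} \approx 9.8$)
$\left(-65 + T\right) P = \left(-65 + \frac{49}{5}\right) 99 = \left(- \frac{276}{5}\right) 99 = - \frac{27324}{5}$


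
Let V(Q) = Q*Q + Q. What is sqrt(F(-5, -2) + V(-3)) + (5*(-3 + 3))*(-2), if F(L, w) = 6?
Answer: 2*sqrt(3) ≈ 3.4641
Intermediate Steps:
V(Q) = Q + Q**2 (V(Q) = Q**2 + Q = Q + Q**2)
sqrt(F(-5, -2) + V(-3)) + (5*(-3 + 3))*(-2) = sqrt(6 - 3*(1 - 3)) + (5*(-3 + 3))*(-2) = sqrt(6 - 3*(-2)) + (5*0)*(-2) = sqrt(6 + 6) + 0*(-2) = sqrt(12) + 0 = 2*sqrt(3) + 0 = 2*sqrt(3)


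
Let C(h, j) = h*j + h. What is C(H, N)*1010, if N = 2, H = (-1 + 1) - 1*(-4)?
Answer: 12120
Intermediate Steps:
H = 4 (H = 0 + 4 = 4)
C(h, j) = h + h*j
C(H, N)*1010 = (4*(1 + 2))*1010 = (4*3)*1010 = 12*1010 = 12120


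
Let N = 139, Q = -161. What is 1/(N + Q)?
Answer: -1/22 ≈ -0.045455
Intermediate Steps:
1/(N + Q) = 1/(139 - 161) = 1/(-22) = -1/22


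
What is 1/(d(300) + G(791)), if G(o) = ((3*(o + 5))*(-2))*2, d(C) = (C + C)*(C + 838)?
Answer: 1/673248 ≈ 1.4853e-6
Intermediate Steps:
d(C) = 2*C*(838 + C) (d(C) = (2*C)*(838 + C) = 2*C*(838 + C))
G(o) = -60 - 12*o (G(o) = ((3*(5 + o))*(-2))*2 = ((15 + 3*o)*(-2))*2 = (-30 - 6*o)*2 = -60 - 12*o)
1/(d(300) + G(791)) = 1/(2*300*(838 + 300) + (-60 - 12*791)) = 1/(2*300*1138 + (-60 - 9492)) = 1/(682800 - 9552) = 1/673248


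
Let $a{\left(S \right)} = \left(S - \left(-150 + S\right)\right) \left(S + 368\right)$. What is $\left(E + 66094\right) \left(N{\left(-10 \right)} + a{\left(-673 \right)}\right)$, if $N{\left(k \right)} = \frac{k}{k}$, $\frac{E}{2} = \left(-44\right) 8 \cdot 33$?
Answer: $-1960893638$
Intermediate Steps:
$a{\left(S \right)} = 55200 + 150 S$ ($a{\left(S \right)} = 150 \left(368 + S\right) = 55200 + 150 S$)
$E = -23232$ ($E = 2 \left(-44\right) 8 \cdot 33 = 2 \left(\left(-352\right) 33\right) = 2 \left(-11616\right) = -23232$)
$N{\left(k \right)} = 1$
$\left(E + 66094\right) \left(N{\left(-10 \right)} + a{\left(-673 \right)}\right) = \left(-23232 + 66094\right) \left(1 + \left(55200 + 150 \left(-673\right)\right)\right) = 42862 \left(1 + \left(55200 - 100950\right)\right) = 42862 \left(1 - 45750\right) = 42862 \left(-45749\right) = -1960893638$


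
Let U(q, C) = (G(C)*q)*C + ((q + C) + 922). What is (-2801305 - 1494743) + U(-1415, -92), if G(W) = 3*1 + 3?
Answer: -3515553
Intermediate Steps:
G(W) = 6 (G(W) = 3 + 3 = 6)
U(q, C) = 922 + C + q + 6*C*q (U(q, C) = (6*q)*C + ((q + C) + 922) = 6*C*q + ((C + q) + 922) = 6*C*q + (922 + C + q) = 922 + C + q + 6*C*q)
(-2801305 - 1494743) + U(-1415, -92) = (-2801305 - 1494743) + (922 - 92 - 1415 + 6*(-92)*(-1415)) = -4296048 + (922 - 92 - 1415 + 781080) = -4296048 + 780495 = -3515553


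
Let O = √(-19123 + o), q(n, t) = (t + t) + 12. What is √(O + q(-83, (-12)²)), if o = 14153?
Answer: √(300 + I*√4970) ≈ 17.438 + 2.0214*I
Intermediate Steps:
q(n, t) = 12 + 2*t (q(n, t) = 2*t + 12 = 12 + 2*t)
O = I*√4970 (O = √(-19123 + 14153) = √(-4970) = I*√4970 ≈ 70.498*I)
√(O + q(-83, (-12)²)) = √(I*√4970 + (12 + 2*(-12)²)) = √(I*√4970 + (12 + 2*144)) = √(I*√4970 + (12 + 288)) = √(I*√4970 + 300) = √(300 + I*√4970)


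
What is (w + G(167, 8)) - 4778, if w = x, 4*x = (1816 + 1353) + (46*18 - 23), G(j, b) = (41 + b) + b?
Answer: -7455/2 ≈ -3727.5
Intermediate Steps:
G(j, b) = 41 + 2*b
x = 1987/2 (x = ((1816 + 1353) + (46*18 - 23))/4 = (3169 + (828 - 23))/4 = (3169 + 805)/4 = (¼)*3974 = 1987/2 ≈ 993.50)
w = 1987/2 ≈ 993.50
(w + G(167, 8)) - 4778 = (1987/2 + (41 + 2*8)) - 4778 = (1987/2 + (41 + 16)) - 4778 = (1987/2 + 57) - 4778 = 2101/2 - 4778 = -7455/2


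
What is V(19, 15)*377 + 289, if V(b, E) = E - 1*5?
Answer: 4059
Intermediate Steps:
V(b, E) = -5 + E (V(b, E) = E - 5 = -5 + E)
V(19, 15)*377 + 289 = (-5 + 15)*377 + 289 = 10*377 + 289 = 3770 + 289 = 4059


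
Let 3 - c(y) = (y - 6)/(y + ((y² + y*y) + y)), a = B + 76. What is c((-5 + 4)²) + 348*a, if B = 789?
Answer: 1204097/4 ≈ 3.0102e+5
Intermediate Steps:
a = 865 (a = 789 + 76 = 865)
c(y) = 3 - (-6 + y)/(2*y + 2*y²) (c(y) = 3 - (y - 6)/(y + ((y² + y*y) + y)) = 3 - (-6 + y)/(y + ((y² + y²) + y)) = 3 - (-6 + y)/(y + (2*y² + y)) = 3 - (-6 + y)/(y + (y + 2*y²)) = 3 - (-6 + y)/(2*y + 2*y²))
c((-5 + 4)²) + 348*a = (6 + 5*(-5 + 4)² + 6*((-5 + 4)²)²)/(2*((-5 + 4)²)*(1 + (-5 + 4)²)) + 348*865 = (6 + 5*(-1)² + 6*((-1)²)²)/(2*((-1)²)*(1 + (-1)²)) + 301020 = (½)*(6 + 5*1 + 6*1²)/(1*(1 + 1)) + 301020 = (½)*1*(6 + 5 + 6*1)/2 + 301020 = (½)*1*(½)*(6 + 5 + 6) + 301020 = (½)*1*(½)*17 + 301020 = 17/4 + 301020 = 1204097/4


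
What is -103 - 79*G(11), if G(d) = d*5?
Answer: -4448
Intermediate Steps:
G(d) = 5*d
-103 - 79*G(11) = -103 - 395*11 = -103 - 79*55 = -103 - 4345 = -4448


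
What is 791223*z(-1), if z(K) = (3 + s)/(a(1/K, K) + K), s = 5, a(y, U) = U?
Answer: -3164892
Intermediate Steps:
z(K) = 4/K (z(K) = (3 + 5)/(K + K) = 8/((2*K)) = 8*(1/(2*K)) = 4/K)
791223*z(-1) = 791223*(4/(-1)) = 791223*(4*(-1)) = 791223*(-4) = -3164892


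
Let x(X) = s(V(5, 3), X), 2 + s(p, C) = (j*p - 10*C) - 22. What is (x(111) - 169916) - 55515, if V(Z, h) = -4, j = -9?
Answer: -226529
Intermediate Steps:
s(p, C) = -24 - 10*C - 9*p (s(p, C) = -2 + ((-9*p - 10*C) - 22) = -2 + ((-10*C - 9*p) - 22) = -2 + (-22 - 10*C - 9*p) = -24 - 10*C - 9*p)
x(X) = 12 - 10*X (x(X) = -24 - 10*X - 9*(-4) = -24 - 10*X + 36 = 12 - 10*X)
(x(111) - 169916) - 55515 = ((12 - 10*111) - 169916) - 55515 = ((12 - 1110) - 169916) - 55515 = (-1098 - 169916) - 55515 = -171014 - 55515 = -226529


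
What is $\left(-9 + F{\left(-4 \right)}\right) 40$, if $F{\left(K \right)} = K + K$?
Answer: $-680$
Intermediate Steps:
$F{\left(K \right)} = 2 K$
$\left(-9 + F{\left(-4 \right)}\right) 40 = \left(-9 + 2 \left(-4\right)\right) 40 = \left(-9 - 8\right) 40 = \left(-17\right) 40 = -680$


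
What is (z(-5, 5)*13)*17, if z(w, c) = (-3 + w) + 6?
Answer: -442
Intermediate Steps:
z(w, c) = 3 + w
(z(-5, 5)*13)*17 = ((3 - 5)*13)*17 = -2*13*17 = -26*17 = -442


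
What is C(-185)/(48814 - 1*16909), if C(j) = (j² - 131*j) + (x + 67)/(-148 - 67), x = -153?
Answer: 32478/17725 ≈ 1.8323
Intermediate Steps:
C(j) = ⅖ + j² - 131*j (C(j) = (j² - 131*j) + (-153 + 67)/(-148 - 67) = (j² - 131*j) - 86/(-215) = (j² - 131*j) - 86*(-1/215) = (j² - 131*j) + ⅖ = ⅖ + j² - 131*j)
C(-185)/(48814 - 1*16909) = (⅖ + (-185)² - 131*(-185))/(48814 - 1*16909) = (⅖ + 34225 + 24235)/(48814 - 16909) = (292302/5)/31905 = (292302/5)*(1/31905) = 32478/17725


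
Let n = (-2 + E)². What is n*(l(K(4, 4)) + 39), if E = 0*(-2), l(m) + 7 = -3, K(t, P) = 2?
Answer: 116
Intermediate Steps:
l(m) = -10 (l(m) = -7 - 3 = -10)
E = 0
n = 4 (n = (-2 + 0)² = (-2)² = 4)
n*(l(K(4, 4)) + 39) = 4*(-10 + 39) = 4*29 = 116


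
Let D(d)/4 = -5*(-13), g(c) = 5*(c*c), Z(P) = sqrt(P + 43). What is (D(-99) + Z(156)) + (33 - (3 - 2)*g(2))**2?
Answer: 429 + sqrt(199) ≈ 443.11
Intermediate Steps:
Z(P) = sqrt(43 + P)
g(c) = 5*c**2
D(d) = 260 (D(d) = 4*(-5*(-13)) = 4*65 = 260)
(D(-99) + Z(156)) + (33 - (3 - 2)*g(2))**2 = (260 + sqrt(43 + 156)) + (33 - (3 - 2)*5*2**2)**2 = (260 + sqrt(199)) + (33 - 5*4)**2 = (260 + sqrt(199)) + (33 - 20)**2 = (260 + sqrt(199)) + 13**2 = (260 + sqrt(199)) + 169 = 429 + sqrt(199)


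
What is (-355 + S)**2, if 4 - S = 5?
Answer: 126736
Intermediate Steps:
S = -1 (S = 4 - 1*5 = 4 - 5 = -1)
(-355 + S)**2 = (-355 - 1)**2 = (-356)**2 = 126736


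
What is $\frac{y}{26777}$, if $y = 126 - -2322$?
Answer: $\frac{2448}{26777} \approx 0.091422$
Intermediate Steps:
$y = 2448$ ($y = 126 + 2322 = 2448$)
$\frac{y}{26777} = \frac{2448}{26777}$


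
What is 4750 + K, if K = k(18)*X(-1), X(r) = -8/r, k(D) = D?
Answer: 4894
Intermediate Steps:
K = 144 (K = 18*(-8/(-1)) = 18*(-8*(-1)) = 18*8 = 144)
4750 + K = 4750 + 144 = 4894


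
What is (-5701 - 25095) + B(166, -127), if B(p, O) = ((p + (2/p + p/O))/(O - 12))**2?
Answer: -66110088309088371/2146808109601 ≈ -30795.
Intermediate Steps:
B(p, O) = (p + 2/p + p/O)**2/(-12 + O)**2 (B(p, O) = ((p + 2/p + p/O)/(-12 + O))**2 = (p + 2/p + p/O)**2/(-12 + O)**2)
(-5701 - 25095) + B(166, -127) = (-5701 - 25095) + (166**2 + 2*(-127) - 127*166**2)**2/((-127)**2*166**2*(-12 - 127)**2) = -30796 + (1/16129)*(1/27556)*(27556 - 254 - 127*27556)**2/(-139)**2 = -30796 + (1/16129)*(1/27556)*(1/19321)*(27556 - 254 - 3499612)**2 = -30796 + (1/16129)*(1/27556)*(1/19321)*(-3472310)**2 = -30796 + (1/16129)*(1/27556)*(1/19321)*12056936736100 = -30796 + 3014234184025/2146808109601 = -66110088309088371/2146808109601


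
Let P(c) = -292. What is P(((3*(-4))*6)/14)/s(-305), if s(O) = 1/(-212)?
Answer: 61904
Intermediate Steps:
s(O) = -1/212
P(((3*(-4))*6)/14)/s(-305) = -292/(-1/212) = -292*(-212) = 61904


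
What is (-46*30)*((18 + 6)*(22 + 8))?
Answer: -993600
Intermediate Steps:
(-46*30)*((18 + 6)*(22 + 8)) = -33120*30 = -1380*720 = -993600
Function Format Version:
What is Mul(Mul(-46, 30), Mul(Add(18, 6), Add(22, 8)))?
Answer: -993600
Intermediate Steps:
Mul(Mul(-46, 30), Mul(Add(18, 6), Add(22, 8))) = Mul(-1380, Mul(24, 30)) = Mul(-1380, 720) = -993600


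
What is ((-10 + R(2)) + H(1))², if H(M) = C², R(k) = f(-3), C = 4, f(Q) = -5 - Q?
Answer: 16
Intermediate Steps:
R(k) = -2 (R(k) = -5 - 1*(-3) = -5 + 3 = -2)
H(M) = 16 (H(M) = 4² = 16)
((-10 + R(2)) + H(1))² = ((-10 - 2) + 16)² = (-12 + 16)² = 4² = 16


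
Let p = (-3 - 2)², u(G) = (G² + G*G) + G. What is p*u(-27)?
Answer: 35775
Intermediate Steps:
u(G) = G + 2*G² (u(G) = (G² + G²) + G = 2*G² + G = G + 2*G²)
p = 25 (p = (-5)² = 25)
p*u(-27) = 25*(-27*(1 + 2*(-27))) = 25*(-27*(1 - 54)) = 25*(-27*(-53)) = 25*1431 = 35775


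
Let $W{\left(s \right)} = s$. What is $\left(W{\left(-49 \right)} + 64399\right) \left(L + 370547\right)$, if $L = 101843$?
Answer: $30398296500$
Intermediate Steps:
$\left(W{\left(-49 \right)} + 64399\right) \left(L + 370547\right) = \left(-49 + 64399\right) \left(101843 + 370547\right) = 64350 \cdot 472390 = 30398296500$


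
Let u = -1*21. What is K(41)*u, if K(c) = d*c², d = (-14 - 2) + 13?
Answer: 105903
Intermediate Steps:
u = -21
d = -3 (d = -16 + 13 = -3)
K(c) = -3*c²
K(41)*u = -3*41²*(-21) = -3*1681*(-21) = -5043*(-21) = 105903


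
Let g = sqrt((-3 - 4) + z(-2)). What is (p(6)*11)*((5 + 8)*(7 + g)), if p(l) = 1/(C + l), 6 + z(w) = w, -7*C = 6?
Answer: 7007/36 + 1001*I*sqrt(15)/36 ≈ 194.64 + 107.69*I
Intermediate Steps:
C = -6/7 (C = -1/7*6 = -6/7 ≈ -0.85714)
z(w) = -6 + w
p(l) = 1/(-6/7 + l)
g = I*sqrt(15) (g = sqrt((-3 - 4) + (-6 - 2)) = sqrt(-7 - 8) = sqrt(-15) = I*sqrt(15) ≈ 3.873*I)
(p(6)*11)*((5 + 8)*(7 + g)) = ((7/(-6 + 7*6))*11)*((5 + 8)*(7 + I*sqrt(15))) = ((7/(-6 + 42))*11)*(13*(7 + I*sqrt(15))) = ((7/36)*11)*(91 + 13*I*sqrt(15)) = 77*(91 + 13*I*sqrt(15))/36 = 7007/36 + 1001*I*sqrt(15)/36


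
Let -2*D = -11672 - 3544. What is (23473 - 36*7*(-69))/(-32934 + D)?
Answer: -40861/25326 ≈ -1.6134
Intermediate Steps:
D = 7608 (D = -(-11672 - 3544)/2 = -1/2*(-15216) = 7608)
(23473 - 36*7*(-69))/(-32934 + D) = (23473 - 36*7*(-69))/(-32934 + 7608) = (23473 - 252*(-69))/(-25326) = (23473 + 17388)*(-1/25326) = 40861*(-1/25326) = -40861/25326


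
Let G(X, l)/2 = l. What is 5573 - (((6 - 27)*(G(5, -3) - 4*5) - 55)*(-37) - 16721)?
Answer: 40461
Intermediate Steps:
G(X, l) = 2*l
5573 - (((6 - 27)*(G(5, -3) - 4*5) - 55)*(-37) - 16721) = 5573 - (((6 - 27)*(2*(-3) - 4*5) - 55)*(-37) - 16721) = 5573 - ((-21*(-6 - 20) - 55)*(-37) - 16721) = 5573 - ((-21*(-26) - 55)*(-37) - 16721) = 5573 - ((546 - 55)*(-37) - 16721) = 5573 - (491*(-37) - 16721) = 5573 - (-18167 - 16721) = 5573 - 1*(-34888) = 5573 + 34888 = 40461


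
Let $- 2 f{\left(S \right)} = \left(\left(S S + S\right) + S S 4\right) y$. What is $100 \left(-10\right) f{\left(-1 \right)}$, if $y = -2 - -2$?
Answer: $0$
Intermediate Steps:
$y = 0$ ($y = -2 + 2 = 0$)
$f{\left(S \right)} = 0$ ($f{\left(S \right)} = - \frac{\left(\left(S S + S\right) + S S 4\right) 0}{2} = - \frac{\left(\left(S^{2} + S\right) + S^{2} \cdot 4\right) 0}{2} = - \frac{\left(\left(S + S^{2}\right) + 4 S^{2}\right) 0}{2} = - \frac{\left(S + 5 S^{2}\right) 0}{2} = \left(- \frac{1}{2}\right) 0 = 0$)
$100 \left(-10\right) f{\left(-1 \right)} = 100 \left(-10\right) 0 = \left(-1000\right) 0 = 0$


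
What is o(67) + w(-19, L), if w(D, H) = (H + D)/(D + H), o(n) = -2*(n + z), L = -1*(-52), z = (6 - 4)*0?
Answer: -133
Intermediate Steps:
z = 0 (z = 2*0 = 0)
L = 52
o(n) = -2*n (o(n) = -2*(n + 0) = -2*n)
w(D, H) = 1 (w(D, H) = (D + H)/(D + H) = 1)
o(67) + w(-19, L) = -2*67 + 1 = -134 + 1 = -133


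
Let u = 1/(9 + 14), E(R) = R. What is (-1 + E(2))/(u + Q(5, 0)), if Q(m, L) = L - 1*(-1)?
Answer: 23/24 ≈ 0.95833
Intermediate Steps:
Q(m, L) = 1 + L (Q(m, L) = L + 1 = 1 + L)
u = 1/23 ≈ 0.043478
(-1 + E(2))/(u + Q(5, 0)) = (-1 + 2)/(1/23 + (1 + 0)) = 1/(1/23 + 1) = 1/(24/23) = (23/24)*1 = 23/24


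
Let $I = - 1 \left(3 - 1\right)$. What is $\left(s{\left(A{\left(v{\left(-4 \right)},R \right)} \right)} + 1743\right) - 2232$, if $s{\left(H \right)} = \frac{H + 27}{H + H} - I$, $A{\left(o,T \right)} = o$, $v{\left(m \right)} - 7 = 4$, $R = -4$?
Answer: $- \frac{5338}{11} \approx -485.27$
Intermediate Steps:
$v{\left(m \right)} = 11$ ($v{\left(m \right)} = 7 + 4 = 11$)
$I = -2$ ($I = - 1 \cdot 2 = \left(-1\right) 2 = -2$)
$s{\left(H \right)} = 2 + \frac{27 + H}{2 H}$ ($s{\left(H \right)} = \frac{H + 27}{H + H} - -2 = \frac{27 + H}{2 H} + 2 = 2 + \frac{27 + H}{2 H}$)
$\left(s{\left(A{\left(v{\left(-4 \right)},R \right)} \right)} + 1743\right) - 2232 = \left(\frac{27 + 5 \cdot 11}{2 \cdot 11} + 1743\right) - 2232 = \left(\frac{1}{2} \cdot \frac{1}{11} \left(27 + 55\right) + 1743\right) - 2232 = \left(\frac{1}{2} \cdot \frac{1}{11} \cdot 82 + 1743\right) - 2232 = \left(\frac{41}{11} + 1743\right) - 2232 = \frac{19214}{11} - 2232 = - \frac{5338}{11}$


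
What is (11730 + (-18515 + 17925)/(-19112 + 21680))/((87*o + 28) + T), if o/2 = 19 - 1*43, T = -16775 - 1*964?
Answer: -15061025/28102908 ≈ -0.53592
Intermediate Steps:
T = -17739 (T = -16775 - 964 = -17739)
o = -48 (o = 2*(19 - 1*43) = 2*(19 - 43) = 2*(-24) = -48)
(11730 + (-18515 + 17925)/(-19112 + 21680))/((87*o + 28) + T) = (11730 + (-18515 + 17925)/(-19112 + 21680))/((87*(-48) + 28) - 17739) = (11730 - 590/2568)/((-4176 + 28) - 17739) = (11730 - 590*1/2568)/(-4148 - 17739) = (11730 - 295/1284)/(-21887) = (15061025/1284)*(-1/21887) = -15061025/28102908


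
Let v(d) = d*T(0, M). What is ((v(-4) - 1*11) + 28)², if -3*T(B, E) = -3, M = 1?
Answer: 169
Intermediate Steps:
T(B, E) = 1 (T(B, E) = -⅓*(-3) = 1)
v(d) = d (v(d) = d*1 = d)
((v(-4) - 1*11) + 28)² = ((-4 - 1*11) + 28)² = ((-4 - 11) + 28)² = (-15 + 28)² = 13² = 169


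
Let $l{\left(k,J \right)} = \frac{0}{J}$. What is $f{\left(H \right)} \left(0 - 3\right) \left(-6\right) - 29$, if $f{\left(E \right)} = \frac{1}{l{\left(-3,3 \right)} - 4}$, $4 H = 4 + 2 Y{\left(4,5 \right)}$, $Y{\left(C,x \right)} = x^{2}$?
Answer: $- \frac{67}{2} \approx -33.5$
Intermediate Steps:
$l{\left(k,J \right)} = 0$
$H = \frac{27}{2}$ ($H = \frac{4 + 2 \cdot 5^{2}}{4} = \frac{4 + 2 \cdot 25}{4} = \frac{4 + 50}{4} = \frac{1}{4} \cdot 54 = \frac{27}{2} \approx 13.5$)
$f{\left(E \right)} = - \frac{1}{4}$ ($f{\left(E \right)} = \frac{1}{0 - 4} = \frac{1}{-4} = - \frac{1}{4}$)
$f{\left(H \right)} \left(0 - 3\right) \left(-6\right) - 29 = - \frac{\left(0 - 3\right) \left(-6\right)}{4} - 29 = - \frac{\left(-3\right) \left(-6\right)}{4} - 29 = \left(- \frac{1}{4}\right) 18 - 29 = - \frac{9}{2} - 29 = - \frac{67}{2}$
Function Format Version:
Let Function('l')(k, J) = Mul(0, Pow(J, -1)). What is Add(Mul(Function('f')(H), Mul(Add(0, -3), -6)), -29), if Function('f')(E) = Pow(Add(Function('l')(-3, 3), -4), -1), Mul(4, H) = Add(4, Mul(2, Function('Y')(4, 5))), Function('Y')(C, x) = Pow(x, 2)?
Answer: Rational(-67, 2) ≈ -33.500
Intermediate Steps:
Function('l')(k, J) = 0
H = Rational(27, 2) (H = Mul(Rational(1, 4), Add(4, Mul(2, Pow(5, 2)))) = Mul(Rational(1, 4), Add(4, Mul(2, 25))) = Mul(Rational(1, 4), Add(4, 50)) = Mul(Rational(1, 4), 54) = Rational(27, 2) ≈ 13.500)
Function('f')(E) = Rational(-1, 4) (Function('f')(E) = Pow(Add(0, -4), -1) = Pow(-4, -1) = Rational(-1, 4))
Add(Mul(Function('f')(H), Mul(Add(0, -3), -6)), -29) = Add(Mul(Rational(-1, 4), Mul(Add(0, -3), -6)), -29) = Add(Mul(Rational(-1, 4), Mul(-3, -6)), -29) = Add(Mul(Rational(-1, 4), 18), -29) = Add(Rational(-9, 2), -29) = Rational(-67, 2)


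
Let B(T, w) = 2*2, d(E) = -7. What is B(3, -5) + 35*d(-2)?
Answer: -241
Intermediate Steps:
B(T, w) = 4
B(3, -5) + 35*d(-2) = 4 + 35*(-7) = 4 - 245 = -241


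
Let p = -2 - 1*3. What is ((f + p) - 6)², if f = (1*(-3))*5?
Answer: 676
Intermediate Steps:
f = -15 (f = -3*5 = -15)
p = -5 (p = -2 - 3 = -5)
((f + p) - 6)² = ((-15 - 5) - 6)² = (-20 - 6)² = (-26)² = 676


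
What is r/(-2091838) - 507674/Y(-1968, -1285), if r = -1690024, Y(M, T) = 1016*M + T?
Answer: 317380439526/298949499341 ≈ 1.0617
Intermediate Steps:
Y(M, T) = T + 1016*M
r/(-2091838) - 507674/Y(-1968, -1285) = -1690024/(-2091838) - 507674/(-1285 + 1016*(-1968)) = -1690024*(-1/2091838) - 507674/(-1285 - 1999488) = 120716/149417 - 507674/(-2000773) = 120716/149417 - 507674*(-1/2000773) = 120716/149417 + 507674/2000773 = 317380439526/298949499341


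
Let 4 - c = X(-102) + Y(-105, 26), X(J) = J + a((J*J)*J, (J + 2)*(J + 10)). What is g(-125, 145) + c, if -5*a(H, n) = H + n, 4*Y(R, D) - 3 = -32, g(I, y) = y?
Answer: -4202867/20 ≈ -2.1014e+5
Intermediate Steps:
Y(R, D) = -29/4 (Y(R, D) = 3/4 + (1/4)*(-32) = 3/4 - 8 = -29/4)
a(H, n) = -H/5 - n/5 (a(H, n) = -(H + n)/5 = -H/5 - n/5)
X(J) = J - J**3/5 - (2 + J)*(10 + J)/5 (X(J) = J + (-J*J*J/5 - (J + 2)*(J + 10)/5) = J + (-J**2*J/5 - (2 + J)*(10 + J)/5) = J + (-J**3/5 - (2 + J)*(10 + J)/5) = J - J**3/5 - (2 + J)*(10 + J)/5)
c = -4205767/20 (c = 4 - ((-4 - 7/5*(-102) - 1/5*(-102)**2 - 1/5*(-102)**3) - 29/4) = 4 - ((-4 + 714/5 - 1/5*10404 - 1/5*(-1061208)) - 29/4) = 4 - ((-4 + 714/5 - 10404/5 + 1061208/5) - 29/4) = 4 - (1051498/5 - 29/4) = 4 - 1*4205847/20 = 4 - 4205847/20 = -4205767/20 ≈ -2.1029e+5)
g(-125, 145) + c = 145 - 4205767/20 = -4202867/20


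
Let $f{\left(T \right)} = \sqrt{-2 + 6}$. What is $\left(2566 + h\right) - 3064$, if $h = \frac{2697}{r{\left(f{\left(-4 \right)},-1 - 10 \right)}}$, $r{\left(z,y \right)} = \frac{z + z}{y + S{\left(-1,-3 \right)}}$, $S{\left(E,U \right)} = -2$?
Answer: $- \frac{37053}{4} \approx -9263.3$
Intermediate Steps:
$f{\left(T \right)} = 2$ ($f{\left(T \right)} = \sqrt{4} = 2$)
$r{\left(z,y \right)} = \frac{2 z}{-2 + y}$ ($r{\left(z,y \right)} = \frac{z + z}{y - 2} = \frac{2 z}{-2 + y}$)
$h = - \frac{35061}{4}$ ($h = \frac{2697}{2 \cdot 2 \frac{1}{-2 - 11}} = \frac{2697}{2 \cdot 2 \frac{1}{-13}} = \frac{2697}{2 \cdot 2 \left(- \frac{1}{13}\right)} = \frac{2697}{- \frac{4}{13}} = 2697 \left(- \frac{13}{4}\right) = - \frac{35061}{4} \approx -8765.3$)
$\left(2566 + h\right) - 3064 = \left(2566 - \frac{35061}{4}\right) - 3064 = - \frac{24797}{4} - 3064 = - \frac{37053}{4}$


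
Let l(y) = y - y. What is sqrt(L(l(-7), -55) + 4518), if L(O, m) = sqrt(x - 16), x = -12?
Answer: sqrt(4518 + 2*I*sqrt(7)) ≈ 67.216 + 0.0394*I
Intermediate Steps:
l(y) = 0
L(O, m) = 2*I*sqrt(7) (L(O, m) = sqrt(-12 - 16) = sqrt(-28) = 2*I*sqrt(7))
sqrt(L(l(-7), -55) + 4518) = sqrt(2*I*sqrt(7) + 4518) = sqrt(4518 + 2*I*sqrt(7))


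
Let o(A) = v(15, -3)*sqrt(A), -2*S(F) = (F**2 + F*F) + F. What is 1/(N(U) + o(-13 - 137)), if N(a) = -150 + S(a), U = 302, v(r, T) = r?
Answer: -18301/1674639755 - 3*I*sqrt(6)/334927951 ≈ -1.0928e-5 - 2.194e-8*I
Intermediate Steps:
S(F) = -F**2 - F/2 (S(F) = -((F**2 + F*F) + F)/2 = -((F**2 + F**2) + F)/2 = -(2*F**2 + F)/2 = -(F + 2*F**2)/2 = -F**2 - F/2)
N(a) = -150 - a*(1/2 + a)
o(A) = 15*sqrt(A)
1/(N(U) + o(-13 - 137)) = 1/((-150 - 1*302**2 - 1/2*302) + 15*sqrt(-13 - 137)) = 1/((-150 - 1*91204 - 151) + 15*sqrt(-150)) = 1/((-150 - 91204 - 151) + 15*(5*I*sqrt(6))) = 1/(-91505 + 75*I*sqrt(6))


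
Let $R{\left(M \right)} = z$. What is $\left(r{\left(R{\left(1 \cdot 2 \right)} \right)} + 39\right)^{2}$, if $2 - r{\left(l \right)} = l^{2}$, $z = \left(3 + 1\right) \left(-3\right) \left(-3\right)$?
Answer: $1575025$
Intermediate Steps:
$z = 36$ ($z = 4 \left(-3\right) \left(-3\right) = \left(-12\right) \left(-3\right) = 36$)
$R{\left(M \right)} = 36$
$r{\left(l \right)} = 2 - l^{2}$
$\left(r{\left(R{\left(1 \cdot 2 \right)} \right)} + 39\right)^{2} = \left(\left(2 - 36^{2}\right) + 39\right)^{2} = \left(\left(2 - 1296\right) + 39\right)^{2} = \left(-1294 + 39\right)^{2} = \left(-1255\right)^{2} = 1575025$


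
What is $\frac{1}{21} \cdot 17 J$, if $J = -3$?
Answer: $- \frac{17}{7} \approx -2.4286$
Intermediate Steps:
$\frac{1}{21} \cdot 17 J = \frac{1}{21} \cdot 17 \left(-3\right) = \frac{17}{21} \left(-3\right) = - \frac{17}{7}$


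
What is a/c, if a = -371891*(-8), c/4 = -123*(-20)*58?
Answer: 371891/71340 ≈ 5.2129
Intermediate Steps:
c = 570720 (c = 4*(-123*(-20)*58) = 4*(2460*58) = 4*142680 = 570720)
a = 2975128
a/c = 2975128/570720 = 2975128*(1/570720) = 371891/71340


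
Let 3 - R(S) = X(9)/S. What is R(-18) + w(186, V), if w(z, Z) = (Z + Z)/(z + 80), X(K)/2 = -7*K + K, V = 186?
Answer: -213/133 ≈ -1.6015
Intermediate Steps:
X(K) = -12*K (X(K) = 2*(-7*K + K) = 2*(-6*K) = -12*K)
w(z, Z) = 2*Z/(80 + z) (w(z, Z) = (2*Z)/(80 + z) = 2*Z/(80 + z))
R(S) = 3 + 108/S (R(S) = 3 - (-12*9)/S = 3 - (-108)/S = 3 + 108/S)
R(-18) + w(186, V) = (3 + 108/(-18)) + 2*186/(80 + 186) = (3 + 108*(-1/18)) + 2*186/266 = (3 - 6) + 2*186*(1/266) = -3 + 186/133 = -213/133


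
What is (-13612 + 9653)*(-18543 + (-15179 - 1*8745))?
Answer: 168126853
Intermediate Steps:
(-13612 + 9653)*(-18543 + (-15179 - 1*8745)) = -3959*(-18543 + (-15179 - 8745)) = -3959*(-18543 - 23924) = -3959*(-42467) = 168126853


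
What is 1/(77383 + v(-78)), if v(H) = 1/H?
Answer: 78/6035873 ≈ 1.2923e-5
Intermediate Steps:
1/(77383 + v(-78)) = 1/(77383 + 1/(-78)) = 1/(77383 - 1/78) = 1/(6035873/78) = 78/6035873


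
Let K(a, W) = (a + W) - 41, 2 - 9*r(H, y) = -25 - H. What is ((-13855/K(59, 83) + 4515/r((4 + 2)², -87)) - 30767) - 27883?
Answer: -5872360/101 ≈ -58142.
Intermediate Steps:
r(H, y) = 3 + H/9 (r(H, y) = 2/9 - (-25 - H)/9 = 2/9 + (25/9 + H/9) = 3 + H/9)
K(a, W) = -41 + W + a (K(a, W) = (W + a) - 41 = -41 + W + a)
((-13855/K(59, 83) + 4515/r((4 + 2)², -87)) - 30767) - 27883 = ((-13855/(-41 + 83 + 59) + 4515/(3 + (4 + 2)²/9)) - 30767) - 27883 = ((-13855/101 + 4515/(3 + (⅑)*6²)) - 30767) - 27883 = ((-13855*1/101 + 4515/(3 + (⅑)*36)) - 30767) - 27883 = ((-13855/101 + 4515/(3 + 4)) - 30767) - 27883 = ((-13855/101 + 4515/7) - 30767) - 27883 = ((-13855/101 + 4515*(⅐)) - 30767) - 27883 = ((-13855/101 + 645) - 30767) - 27883 = (51290/101 - 30767) - 27883 = -3056177/101 - 27883 = -5872360/101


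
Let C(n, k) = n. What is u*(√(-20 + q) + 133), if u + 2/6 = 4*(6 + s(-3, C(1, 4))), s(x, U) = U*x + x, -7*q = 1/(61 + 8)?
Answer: -133/3 - I*√4666263/1449 ≈ -44.333 - 1.4908*I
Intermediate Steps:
q = -1/483 (q = -1/(7*(61 + 8)) = -⅐/69 = -⅐*1/69 = -1/483 ≈ -0.0020704)
s(x, U) = x + U*x
u = -⅓ (u = -⅓ + 4*(6 - 3*(1 + 1)) = -⅓ + 4*(6 - 3*2) = -⅓ + 4*(6 - 6) = -⅓ + 4*0 = -⅓ + 0 = -⅓ ≈ -0.33333)
u*(√(-20 + q) + 133) = -(√(-20 - 1/483) + 133)/3 = -(√(-9661/483) + 133)/3 = -(I*√4666263/483 + 133)/3 = -(133 + I*√4666263/483)/3 = -133/3 - I*√4666263/1449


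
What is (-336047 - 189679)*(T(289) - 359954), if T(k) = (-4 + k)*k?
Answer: 145935754614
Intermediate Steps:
T(k) = k*(-4 + k)
(-336047 - 189679)*(T(289) - 359954) = (-336047 - 189679)*(289*(-4 + 289) - 359954) = -525726*(289*285 - 359954) = -525726*(82365 - 359954) = -525726*(-277589) = 145935754614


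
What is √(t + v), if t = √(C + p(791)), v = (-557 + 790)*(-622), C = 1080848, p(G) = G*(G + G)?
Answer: √(-144926 + √2332210) ≈ 378.68*I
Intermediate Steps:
p(G) = 2*G² (p(G) = G*(2*G) = 2*G²)
v = -144926 (v = 233*(-622) = -144926)
t = √2332210 (t = √(1080848 + 2*791²) = √(1080848 + 2*625681) = √(1080848 + 1251362) = √2332210 ≈ 1527.2)
√(t + v) = √(√2332210 - 144926) = √(-144926 + √2332210)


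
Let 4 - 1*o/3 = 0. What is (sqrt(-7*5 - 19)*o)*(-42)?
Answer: -1512*I*sqrt(6) ≈ -3703.6*I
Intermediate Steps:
o = 12 (o = 12 - 3*0 = 12 + 0 = 12)
(sqrt(-7*5 - 19)*o)*(-42) = (sqrt(-7*5 - 19)*12)*(-42) = (sqrt(-35 - 19)*12)*(-42) = (sqrt(-54)*12)*(-42) = ((3*I*sqrt(6))*12)*(-42) = (36*I*sqrt(6))*(-42) = -1512*I*sqrt(6)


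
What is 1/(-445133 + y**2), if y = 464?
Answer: -1/229837 ≈ -4.3509e-6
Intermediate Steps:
1/(-445133 + y**2) = 1/(-445133 + 464**2) = 1/(-445133 + 215296) = 1/(-229837) = -1/229837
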